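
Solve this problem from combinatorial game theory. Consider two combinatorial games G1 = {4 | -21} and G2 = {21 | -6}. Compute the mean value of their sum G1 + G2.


G1 = {4 | -21}, G2 = {21 | -6}
Each is a switch {a | b} with numbers a > b; its mean value is (a + b)/2, and mean value is additive over game sums: m(G1 + G2) = m(G1) + m(G2).
Mean of G1 = (4 + (-21))/2 = -17/2 = -17/2
Mean of G2 = (21 + (-6))/2 = 15/2 = 15/2
Mean of G1 + G2 = -17/2 + 15/2 = -1

-1


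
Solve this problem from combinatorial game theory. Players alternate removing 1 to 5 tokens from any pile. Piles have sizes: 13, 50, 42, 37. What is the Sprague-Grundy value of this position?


Subtraction set: {1, 2, 3, 4, 5}
For this subtraction set, G(n) = n mod 6 (period = max + 1 = 6).
Pile 1 (size 13): G(13) = 13 mod 6 = 1
Pile 2 (size 50): G(50) = 50 mod 6 = 2
Pile 3 (size 42): G(42) = 42 mod 6 = 0
Pile 4 (size 37): G(37) = 37 mod 6 = 1
Total Grundy value = XOR of all: 1 XOR 2 XOR 0 XOR 1 = 2

2


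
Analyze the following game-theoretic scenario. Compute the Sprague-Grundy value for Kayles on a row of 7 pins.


Kayles: a move removes 1 or 2 adjacent pins from a contiguous row.
Removing pins from a row of k leaves two independent rows (a, b) with a + b = k - 1 (one pin) or a + b = k - 2 (two pins); an end removal gives a = 0.
By Sprague-Grundy, G(k) = mex{ G(a) XOR G(b) } over all these splits. G(0) = 0.
G(1): splits (0,0):0^0=0 -> mex({0}) = 1
G(2): splits (0,1):0^1=1 (0,0):0^0=0 -> mex({0, 1}) = 2
G(3): splits (0,2):0^2=2 (1,1):1^1=0 (0,1):0^1=1 -> mex({0, 1, 2}) = 3
G(4): splits (0,3):0^3=3 (1,2):1^2=3 (0,2):0^2=2 (1,1):1^1=0 -> mex({0, 2, 3}) = 1
G(5): splits (0,4):0^1=1 (1,3):1^3=2 (2,2):2^2=0 (0,3):0^3=3 (1,2):1^2=3 -> mex({0, 1, 2, 3}) = 4
G(6) = mex({0, 1, 2, 4}) = 3
G(7) = mex({0, 1, 3, 4, 5}) = 2
Therefore G(7) = 2.

2


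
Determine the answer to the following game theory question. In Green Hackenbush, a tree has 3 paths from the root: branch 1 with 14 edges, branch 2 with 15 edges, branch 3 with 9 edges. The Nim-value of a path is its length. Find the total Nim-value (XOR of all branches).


The tree has 3 branches from the ground vertex.
In Green Hackenbush, the Nim-value of a simple path of length k is k.
Branch 1: length 14, Nim-value = 14
Branch 2: length 15, Nim-value = 15
Branch 3: length 9, Nim-value = 9
Total Nim-value = XOR of all branch values:
0 XOR 14 = 14
14 XOR 15 = 1
1 XOR 9 = 8
Nim-value of the tree = 8

8


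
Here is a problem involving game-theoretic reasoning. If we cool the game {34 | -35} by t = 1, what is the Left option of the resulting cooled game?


Original game: {34 | -35} (a switch {a | b} with a > b).
Cooling by t (for t below the temperature (a - b)/2 = 69/2) taxes each move by t: {a | b} cooled by t is {a - t | b + t}.
Cooling amount: t = 1
Cooled Left option: 34 - 1 = 33
Cooled Right option: -35 + 1 = -34
Cooled game: {33 | -34}
Left option = 33

33


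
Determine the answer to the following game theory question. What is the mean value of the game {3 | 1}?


Game = {3 | 1}, a switch {a | b} with numbers a > b.
Its thermograph has left wall a - t and right wall b + t, which meet at t = (a - b)/2, where both equal (a + b)/2. So the mast (mean value) is at (a + b)/2.
Mean = (3 + (1))/2 = 4/2 = 2

2


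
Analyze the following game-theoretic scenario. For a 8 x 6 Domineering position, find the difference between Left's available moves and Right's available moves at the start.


Board is 8 x 6 (rows x cols).
Left (vertical) placements: (rows-1) * cols = 7 * 6 = 42
Right (horizontal) placements: rows * (cols-1) = 8 * 5 = 40
Advantage = Left - Right = 42 - 40 = 2

2


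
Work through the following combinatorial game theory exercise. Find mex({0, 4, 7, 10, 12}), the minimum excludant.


Set = {0, 4, 7, 10, 12}
0 is in the set.
1 is NOT in the set. This is the mex.
mex = 1

1


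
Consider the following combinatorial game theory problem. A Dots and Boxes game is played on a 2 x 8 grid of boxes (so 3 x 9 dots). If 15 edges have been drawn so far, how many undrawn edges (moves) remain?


Grid: 2 x 8 boxes, i.e. 3 rows and 9 columns of dots.
Horizontal edges: (rows + 1) * cols = 3 * 8 = 24
Vertical edges: rows * (cols + 1) = 2 * 9 = 18
Total edges: 24 + 18 = 42
Edges drawn: 15
Remaining: 42 - 15 = 27

27


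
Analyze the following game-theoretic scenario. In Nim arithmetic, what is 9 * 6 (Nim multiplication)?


Nim multiplication is bilinear over XOR: (u XOR v) * w = (u*w) XOR (v*w).
So we split each operand into its bit components and XOR the pairwise Nim products.
9 = 1 + 8 (as XOR of powers of 2).
6 = 2 + 4 (as XOR of powers of 2).
Using the standard Nim-product table on single bits:
  2*2 = 3,   2*4 = 8,   2*8 = 12,
  4*4 = 6,   4*8 = 11,  8*8 = 13,
and  1*x = x (identity), k*l = l*k (commutative).
Pairwise Nim products:
  1 * 2 = 2
  1 * 4 = 4
  8 * 2 = 12
  8 * 4 = 11
XOR them: 2 XOR 4 XOR 12 XOR 11 = 1.
Result: 9 * 6 = 1 (in Nim).

1


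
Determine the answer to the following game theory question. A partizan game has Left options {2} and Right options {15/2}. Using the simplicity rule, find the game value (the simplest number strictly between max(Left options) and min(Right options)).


Left options: {2}, max = 2
Right options: {15/2}, min = 15/2
All options are numbers and max(Left) < min(Right), so by the simplicity theorem the value is the simplest (earliest-born) number strictly between 2 and 15/2.
Integers 3 through 7 all lie strictly between 2 and 15/2.
Among integers, the simplest (lowest birthday = smallest |n|; 0 is born on day 0, +-n on day n) is 3.
No non-integer in the interval can be simpler: if x is a non-integer in the interval, then floor(x) or ceil(x) also lies in the interval (the interval contains an integer), and both are proper prefixes of x's sign expansion, i.e. born earlier. So the game value is 3.
Game value = 3

3


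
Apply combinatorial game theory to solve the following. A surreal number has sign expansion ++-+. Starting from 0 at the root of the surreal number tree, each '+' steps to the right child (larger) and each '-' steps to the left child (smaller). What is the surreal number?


Sign expansion: ++-+
Rule: track bounds (lo, hi), initially (-inf, +inf). On '+', the current value becomes lo and we move to the simplest number in (value, hi): value + 1 if hi = +inf, otherwise the midpoint (value + hi)/2. On '-', the current value becomes hi and we move to value - 1 if lo = -inf, otherwise the midpoint (lo + value)/2.
Start at 0.
Step 1: sign = +, move right. Bounds: (0, +inf). Value = 1
Step 2: sign = +, move right. Bounds: (1, +inf). Value = 2
Step 3: sign = -, move left. Bounds: (1, 2). Value = 3/2
Step 4: sign = +, move right. Bounds: (3/2, 2). Value = 7/4
The surreal number with sign expansion ++-+ is 7/4.

7/4


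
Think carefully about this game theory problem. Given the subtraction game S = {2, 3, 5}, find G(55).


The subtraction set is S = {2, 3, 5}.
G(k) = mex{ G(k - s) : s in S, s <= k }. We compute iteratively: G(0) = 0.
G(1) = mex({}) = 0
G(2) = mex({0}) = 1
G(3) = mex({0}) = 1
G(4) = mex({0, 1}) = 2
G(5) = mex({0, 1}) = 2
G(6) = mex({0, 1, 2}) = 3
G(7) = mex({1, 2}) = 0
G(8) = mex({1, 2, 3}) = 0
G(9) = mex({0, 2, 3}) = 1
G(10) = mex({0, 2}) = 1
G(11) = mex({0, 1, 3}) = 2
Observe that G(7)..G(11) = 0, 0, 1, 1, 2 repeats G(0)..G(4) = 0, 0, 1, 1, 2.
For k >= max(S) = 5, G(k) is determined by the previous 5 values G(k-5)..G(k-1); a window of 5 consecutive values has recurred shifted by 7, so by induction G(k + 7) = G(k) for all k >= 0: the sequence is periodic from the start with period 7.
One period: G(0..6) = 0, 0, 1, 1, 2, 2, 3.
55 mod 7 = 6, so G(55) = G(6) = 3.

3


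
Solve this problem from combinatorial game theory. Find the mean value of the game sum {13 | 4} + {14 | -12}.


G1 = {13 | 4}, G2 = {14 | -12}
Each is a switch {a | b} with numbers a > b; its mean value is (a + b)/2, and mean value is additive over game sums: m(G1 + G2) = m(G1) + m(G2).
Mean of G1 = (13 + (4))/2 = 17/2 = 17/2
Mean of G2 = (14 + (-12))/2 = 2/2 = 1
Mean of G1 + G2 = 17/2 + 1 = 19/2

19/2


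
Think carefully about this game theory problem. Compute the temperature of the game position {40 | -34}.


The game is {40 | -34}, a switch {a | b} with numbers a > b.
Cooling {a | b} by t gives {a - t | b + t}, which stops being hot when a - t = b + t, i.e. at t = (a - b)/2. So the temperature of a switch is (a - b)/2.
Temperature = (Left option - Right option) / 2
= (40 - (-34)) / 2
= 74 / 2
= 37

37


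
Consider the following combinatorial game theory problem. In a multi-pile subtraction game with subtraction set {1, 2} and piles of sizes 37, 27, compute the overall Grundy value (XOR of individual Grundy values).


Subtraction set: {1, 2}
For this subtraction set, G(n) = n mod 3 (period = max + 1 = 3).
Pile 1 (size 37): G(37) = 37 mod 3 = 1
Pile 2 (size 27): G(27) = 27 mod 3 = 0
Total Grundy value = XOR of all: 1 XOR 0 = 1

1


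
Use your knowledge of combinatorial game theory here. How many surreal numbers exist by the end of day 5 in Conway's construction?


Day 0: {|} = 0 is born. Count = 1.
Day n: the number of surreal numbers born by day n is 2^(n+1) - 1.
By day 0: 2^1 - 1 = 1
By day 1: 2^2 - 1 = 3
By day 2: 2^3 - 1 = 7
By day 3: 2^4 - 1 = 15
By day 4: 2^5 - 1 = 31
By day 5: 2^6 - 1 = 63
By day 5: 63 surreal numbers.

63


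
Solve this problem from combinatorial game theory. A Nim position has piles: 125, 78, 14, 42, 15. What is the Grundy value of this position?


We need the XOR (exclusive or) of all pile sizes.
After XOR-ing pile 1 (size 125): 0 XOR 125 = 125
After XOR-ing pile 2 (size 78): 125 XOR 78 = 51
After XOR-ing pile 3 (size 14): 51 XOR 14 = 61
After XOR-ing pile 4 (size 42): 61 XOR 42 = 23
After XOR-ing pile 5 (size 15): 23 XOR 15 = 24
The Nim-value of this position is 24.

24


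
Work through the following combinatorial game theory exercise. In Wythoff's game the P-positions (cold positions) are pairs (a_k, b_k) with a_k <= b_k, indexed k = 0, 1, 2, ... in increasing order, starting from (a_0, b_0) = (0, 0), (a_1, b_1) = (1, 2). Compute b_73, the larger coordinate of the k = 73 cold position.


By Wythoff's theorem, a_k = floor(k * phi) and b_k = floor(k * phi^2) = a_k + k, where phi = (1 + sqrt(5))/2 is the golden ratio.
phi = (1 + sqrt(5))/2 = 1.618034
phi^2 = phi + 1 = 2.618034
k = 73
k * phi^2 = 73 * 2.618034 = 191.116481
b_73 = floor(k * phi^2) = 191 (check: a_73 + k = 118 + 73 = 191)

191


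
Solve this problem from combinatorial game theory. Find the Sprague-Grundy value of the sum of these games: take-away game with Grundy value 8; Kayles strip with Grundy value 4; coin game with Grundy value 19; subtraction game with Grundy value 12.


By the Sprague-Grundy theorem, the Grundy value of a sum of games is the XOR of individual Grundy values.
take-away game: Grundy value = 8. Running XOR: 0 XOR 8 = 8
Kayles strip: Grundy value = 4. Running XOR: 8 XOR 4 = 12
coin game: Grundy value = 19. Running XOR: 12 XOR 19 = 31
subtraction game: Grundy value = 12. Running XOR: 31 XOR 12 = 19
The combined Grundy value is 19.

19


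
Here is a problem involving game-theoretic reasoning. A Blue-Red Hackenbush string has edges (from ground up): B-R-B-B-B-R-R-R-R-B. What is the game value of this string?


Edges (from ground): B-R-B-B-B-R-R-R-R-B
By Berlekamp's sign-expansion rule, a Blue-Red Hackenbush stalk has the value of the surreal number whose sign sequence is the edge sequence with B -> + and R -> -.
Sign sequence: +-+++----+
Trace the sign expansion in the surreal number tree, starting from 0:
Edge 1: B (sign +) -> bounds (0, +inf), value = 1
Edge 2: R (sign -) -> bounds (0, 1), value = 1/2
Edge 3: B (sign +) -> bounds (1/2, 1), value = 3/4
Edge 4: B (sign +) -> bounds (3/4, 1), value = 7/8
Edge 5: B (sign +) -> bounds (7/8, 1), value = 15/16
Edge 6: R (sign -) -> bounds (7/8, 15/16), value = 29/32
Edge 7: R (sign -) -> bounds (7/8, 29/32), value = 57/64
Edge 8: R (sign -) -> bounds (7/8, 57/64), value = 113/128
Edge 9: R (sign -) -> bounds (7/8, 113/128), value = 225/256
Edge 10: B (sign +) -> bounds (225/256, 113/128), value = 451/512
Game value = 451/512

451/512


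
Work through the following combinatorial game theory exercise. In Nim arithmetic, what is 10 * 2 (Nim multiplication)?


Nim multiplication is bilinear over XOR: (u XOR v) * w = (u*w) XOR (v*w).
So we split each operand into its bit components and XOR the pairwise Nim products.
10 = 2 + 8 (as XOR of powers of 2).
2 = 2 (as XOR of powers of 2).
Using the standard Nim-product table on single bits:
  2*2 = 3,   2*4 = 8,   2*8 = 12,
  4*4 = 6,   4*8 = 11,  8*8 = 13,
and  1*x = x (identity), k*l = l*k (commutative).
Pairwise Nim products:
  2 * 2 = 3
  8 * 2 = 12
XOR them: 3 XOR 12 = 15.
Result: 10 * 2 = 15 (in Nim).

15


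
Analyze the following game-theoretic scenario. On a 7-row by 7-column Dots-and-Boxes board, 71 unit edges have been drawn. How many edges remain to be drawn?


Grid: 7 x 7 boxes, i.e. 8 rows and 8 columns of dots.
Horizontal edges: (rows + 1) * cols = 8 * 7 = 56
Vertical edges: rows * (cols + 1) = 7 * 8 = 56
Total edges: 56 + 56 = 112
Edges drawn: 71
Remaining: 112 - 71 = 41

41


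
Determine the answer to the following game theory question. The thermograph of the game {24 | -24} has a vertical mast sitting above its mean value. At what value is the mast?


Game = {24 | -24}, a switch {a | b} with numbers a > b.
Its thermograph has left wall a - t and right wall b + t, which meet at t = (a - b)/2, where both equal (a + b)/2. So the mast (mean value) is at (a + b)/2.
Mean = (24 + (-24))/2 = 0/2 = 0

0


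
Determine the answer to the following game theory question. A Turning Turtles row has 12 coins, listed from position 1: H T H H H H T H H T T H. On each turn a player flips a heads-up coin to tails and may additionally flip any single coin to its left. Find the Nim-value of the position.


Coins: H T H H H H T H H T T H
Key fact: a single head at position k behaves exactly like a Nim heap of size k (turning it to T and optionally flipping a coin at j < k corresponds to moving the heap from k to j, or to 0), and heads combine as a disjunctive sum (two heads at the same place would cancel, matching j XOR j = 0). So the Nim-value is the XOR of the 1-indexed positions of the heads.
Face-up positions (1-indexed): [1, 3, 4, 5, 6, 8, 9, 12]
XOR 0 with 1: 0 XOR 1 = 1
XOR 1 with 3: 1 XOR 3 = 2
XOR 2 with 4: 2 XOR 4 = 6
XOR 6 with 5: 6 XOR 5 = 3
XOR 3 with 6: 3 XOR 6 = 5
XOR 5 with 8: 5 XOR 8 = 13
XOR 13 with 9: 13 XOR 9 = 4
XOR 4 with 12: 4 XOR 12 = 8
Nim-value = 8

8


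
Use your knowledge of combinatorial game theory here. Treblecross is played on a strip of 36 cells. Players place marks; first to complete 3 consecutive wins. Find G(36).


Treblecross: place X on empty cells; 3-in-a-row wins.
Playing within two cells of an existing X lets the opponent win at once, so sensible play treats the cells i-2..i+2 around each X as dead. The player left with no safe cell loses, so this is a normal-play take-away game on strips of safe cells.
Placing X at cell i (0-indexed) of a strip of k safe cells leaves independent strips of sizes max(0, i-2) and max(0, k-i-3). Hence G(k) = mex{ G(max(0,i-2)) XOR G(max(0,k-i-3)) : 0 <= i < k }, with G(0) = 0.
G(1): splits (0,0):0^0=0 -> mex({0}) = 1
G(2): splits (0,0):0^0=0 -> mex({0}) = 1
G(3): splits (0,0):0^0=0 -> mex({0}) = 1
G(4): splits (0,1):0^1=1 (0,0):0^0=0 -> mex({0, 1}) = 2
G(5): splits (0,2):0^1=1 (0,1):0^1=1 (0,0):0^0=0 -> mex({0, 1}) = 2
G(6) = mex({1}) = 0
G(7) = mex({0, 1, 2}) = 3
G(8) = mex({0, 1, 2}) = 3
G(9) = mex({0, 2}) = 1
G(10) = mex({0, 2, 3}) = 1
G(11) = mex({0, 3}) = 1
G(12) = mex({1, 3}) = 0
G(13) = mex({0, 1, 2, 3}) = 4
G(14) = mex({0, 1, 2}) = 3
G(15) = mex({0, 1, 2}) = 3
G(16) = mex({0, 1, 2, 4}) = 3
G(17) = mex({0, 1, 3, 4}) = 2
G(18) = mex({0, 1, 3, 4}) = 2
G(19) = mex({0, 1, 3, 5}) = 2
G(20) = mex({0, 1, 2, 3, 5}) = 4
G(21) = mex({0, 1, 2, 3, 5}) = 4
G(22) = mex({1, 2, 6}) = 0
G(23) = mex({0, 1, 2, 3, 4, 6}) = 5
G(24) = mex({0, 1, 2, 3, 4}) = 5
G(25) = mex({0, 1, 3, 4, 7}) = 2
G(26) = mex({0, 1, 3, 4, 5, 7}) = 2
G(27) = mex({0, 1, 3, 5}) = 2
G(28) = mex({0, 1, 2, 5}) = 3
G(29) = mex({0, 1, 2, 4, 5, 6}) = 3
G(30) = mex({1, 2, 4, 6}) = 0
G(31) = mex({0, 1, 2, 3, 4, 6}) = 5
G(32) = mex({1, 2, 3, 4, 7}) = 0
G(33) = mex({0, 3, 7}) = 1
G(34) = mex({0, 2, 3, 5, 7}) = 1
G(35) = mex({0, 2, 3, 5, 6}) = 1
G(36) = mex({0, 1, 2, 5, 6}) = 3
Therefore G(36) = 3.

3


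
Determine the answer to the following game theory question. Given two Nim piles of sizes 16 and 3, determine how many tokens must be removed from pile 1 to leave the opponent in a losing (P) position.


Piles: 16 and 3
Current XOR: 16 XOR 3 = 19 (non-zero, so this is an N-position).
To make the XOR zero, we need to find a move that balances the piles.
For pile 1 (size 16): target = 16 XOR 19 = 3
We reduce pile 1 from 16 to 3.
Tokens removed: 16 - 3 = 13
Verification: 3 XOR 3 = 0

13


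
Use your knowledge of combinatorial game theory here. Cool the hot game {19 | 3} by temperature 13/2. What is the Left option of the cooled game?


Original game: {19 | 3} (a switch {a | b} with a > b).
Cooling by t (for t below the temperature (a - b)/2 = 8) taxes each move by t: {a | b} cooled by t is {a - t | b + t}.
Cooling amount: t = 13/2
Cooled Left option: 19 - 13/2 = 25/2
Cooled Right option: 3 + 13/2 = 19/2
Cooled game: {25/2 | 19/2}
Left option = 25/2

25/2


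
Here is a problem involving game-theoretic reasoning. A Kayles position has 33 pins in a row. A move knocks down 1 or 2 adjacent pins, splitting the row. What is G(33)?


Kayles: a move removes 1 or 2 adjacent pins from a contiguous row.
Removing pins from a row of k leaves two independent rows (a, b) with a + b = k - 1 (one pin) or a + b = k - 2 (two pins); an end removal gives a = 0.
By Sprague-Grundy, G(k) = mex{ G(a) XOR G(b) } over all these splits. G(0) = 0.
G(1): splits (0,0):0^0=0 -> mex({0}) = 1
G(2): splits (0,1):0^1=1 (0,0):0^0=0 -> mex({0, 1}) = 2
G(3): splits (0,2):0^2=2 (1,1):1^1=0 (0,1):0^1=1 -> mex({0, 1, 2}) = 3
G(4): splits (0,3):0^3=3 (1,2):1^2=3 (0,2):0^2=2 (1,1):1^1=0 -> mex({0, 2, 3}) = 1
G(5): splits (0,4):0^1=1 (1,3):1^3=2 (2,2):2^2=0 (0,3):0^3=3 (1,2):1^2=3 -> mex({0, 1, 2, 3}) = 4
G(6) = mex({0, 1, 2, 4}) = 3
G(7) = mex({0, 1, 3, 4, 5}) = 2
G(8) = mex({0, 2, 3, 5, 6}) = 1
G(9) = mex({0, 1, 2, 3, 6, 7}) = 4
G(10) = mex({0, 1, 3, 4, 5, 7}) = 2
G(11) = mex({0, 1, 2, 3, 4, 5}) = 6
G(12) = mex({0, 1, 2, 3, 5, 6, 7}) = 4
G(13) = mex({0, 2, 3, 4, 6, 7}) = 1
G(14) = mex({0, 1, 4, 5, 6, 7}) = 2
G(15) = mex({0, 1, 2, 3, 4, 5, 6}) = 7
G(16) = mex({0, 2, 3, 5, 6, 7}) = 1
G(17) = mex({0, 1, 2, 3, 5, 6, 7}) = 4
G(18) = mex({0, 1, 2, 4, 5, 6}) = 3
G(19) = mex({0, 1, 3, 4, 5, 7}) = 2
G(20) = mex({0, 2, 3, 4, 5, 6, 7}) = 1
G(21) = mex({0, 1, 2, 3, 5, 6, 7}) = 4
G(22) = mex({0, 1, 2, 3, 4, 5, 7}) = 6
G(23) = mex({0, 1, 2, 3, 4, 5, 6}) = 7
G(24) = mex({0, 1, 2, 3, 5, 6, 7}) = 4
G(25) = mex({0, 2, 3, 4, 6, 7}) = 1
G(26) = mex({0, 1, 3, 4, 5, 6, 7}) = 2
G(27) = mex({0, 1, 2, 3, 4, 5, 6, 7}) = 8
G(28) = mex({0, 1, 2, 3, 4, 6, 7, 8}) = 5
G(29) = mex({0, 1, 2, 3, 5, 6, 7, 8, 9}) = 4
G(30) = mex({0, 1, 2, 3, 4, 5, 6, 9, 10}) = 7
G(31) = mex({0, 1, 3, 4, 5, 7, 10, 11}) = 2
G(32) = mex({0, 2, 3, 4, 5, 6, 7, 9, 11}) = 1
G(33) = mex({0, 1, 2, 3, 4, 5, 6, 7, 9, 12}) = 8
Therefore G(33) = 8.

8


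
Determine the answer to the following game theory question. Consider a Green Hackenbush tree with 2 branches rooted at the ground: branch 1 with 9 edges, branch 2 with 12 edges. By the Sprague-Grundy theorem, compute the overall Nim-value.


The tree has 2 branches from the ground vertex.
In Green Hackenbush, the Nim-value of a simple path of length k is k.
Branch 1: length 9, Nim-value = 9
Branch 2: length 12, Nim-value = 12
Total Nim-value = XOR of all branch values:
0 XOR 9 = 9
9 XOR 12 = 5
Nim-value of the tree = 5

5


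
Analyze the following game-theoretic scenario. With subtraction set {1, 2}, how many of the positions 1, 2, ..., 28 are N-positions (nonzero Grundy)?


Subtraction set S = {1, 2}, so G(n) = n mod 3.
G(n) = 0 when n is a multiple of 3.
Multiples of 3 in [1, 28]: 9
N-positions (nonzero Grundy) = 28 - 9 = 19

19


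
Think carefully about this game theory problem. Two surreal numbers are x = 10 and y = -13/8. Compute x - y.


x = 10, y = -13/8
Converting to common denominator: 8
x = 80/8, y = -13/8
x - y = 10 - -13/8 = 93/8

93/8


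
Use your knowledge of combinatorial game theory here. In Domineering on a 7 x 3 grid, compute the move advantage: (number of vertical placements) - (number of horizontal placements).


Board is 7 x 3 (rows x cols).
Left (vertical) placements: (rows-1) * cols = 6 * 3 = 18
Right (horizontal) placements: rows * (cols-1) = 7 * 2 = 14
Advantage = Left - Right = 18 - 14 = 4

4


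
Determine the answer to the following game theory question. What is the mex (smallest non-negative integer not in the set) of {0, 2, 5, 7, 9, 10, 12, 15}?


Set = {0, 2, 5, 7, 9, 10, 12, 15}
0 is in the set.
1 is NOT in the set. This is the mex.
mex = 1

1


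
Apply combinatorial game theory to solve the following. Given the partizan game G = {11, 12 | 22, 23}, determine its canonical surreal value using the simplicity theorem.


Left options: {11, 12}, max = 12
Right options: {22, 23}, min = 22
All options are numbers and max(Left) < min(Right), so by the simplicity theorem the value is the simplest (earliest-born) number strictly between 12 and 22.
Integers 13 through 21 all lie strictly between 12 and 22.
Among integers, the simplest (lowest birthday = smallest |n|; 0 is born on day 0, +-n on day n) is 13.
No non-integer in the interval can be simpler: if x is a non-integer in the interval, then floor(x) or ceil(x) also lies in the interval (the interval contains an integer), and both are proper prefixes of x's sign expansion, i.e. born earlier. So the game value is 13.
Game value = 13

13


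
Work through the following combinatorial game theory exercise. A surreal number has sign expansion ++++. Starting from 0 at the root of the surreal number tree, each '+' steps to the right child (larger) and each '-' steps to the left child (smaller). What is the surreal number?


Sign expansion: ++++
Rule: track bounds (lo, hi), initially (-inf, +inf). On '+', the current value becomes lo and we move to the simplest number in (value, hi): value + 1 if hi = +inf, otherwise the midpoint (value + hi)/2. On '-', the current value becomes hi and we move to value - 1 if lo = -inf, otherwise the midpoint (lo + value)/2.
Start at 0.
Step 1: sign = +, move right. Bounds: (0, +inf). Value = 1
Step 2: sign = +, move right. Bounds: (1, +inf). Value = 2
Step 3: sign = +, move right. Bounds: (2, +inf). Value = 3
Step 4: sign = +, move right. Bounds: (3, +inf). Value = 4
The surreal number with sign expansion ++++ is 4.

4


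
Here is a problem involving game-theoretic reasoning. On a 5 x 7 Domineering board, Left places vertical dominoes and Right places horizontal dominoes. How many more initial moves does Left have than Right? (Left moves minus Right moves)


Board is 5 x 7 (rows x cols).
Left (vertical) placements: (rows-1) * cols = 4 * 7 = 28
Right (horizontal) placements: rows * (cols-1) = 5 * 6 = 30
Advantage = Left - Right = 28 - 30 = -2

-2


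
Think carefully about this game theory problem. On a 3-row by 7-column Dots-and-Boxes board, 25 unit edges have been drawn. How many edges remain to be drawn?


Grid: 3 x 7 boxes, i.e. 4 rows and 8 columns of dots.
Horizontal edges: (rows + 1) * cols = 4 * 7 = 28
Vertical edges: rows * (cols + 1) = 3 * 8 = 24
Total edges: 28 + 24 = 52
Edges drawn: 25
Remaining: 52 - 25 = 27

27


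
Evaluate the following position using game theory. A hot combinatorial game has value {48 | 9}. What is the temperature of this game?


The game is {48 | 9}, a switch {a | b} with numbers a > b.
Cooling {a | b} by t gives {a - t | b + t}, which stops being hot when a - t = b + t, i.e. at t = (a - b)/2. So the temperature of a switch is (a - b)/2.
Temperature = (Left option - Right option) / 2
= (48 - (9)) / 2
= 39 / 2
= 39/2

39/2


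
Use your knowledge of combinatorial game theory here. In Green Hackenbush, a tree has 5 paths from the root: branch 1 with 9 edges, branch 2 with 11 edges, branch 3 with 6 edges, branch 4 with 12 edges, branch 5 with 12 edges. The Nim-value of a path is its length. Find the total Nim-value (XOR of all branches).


The tree has 5 branches from the ground vertex.
In Green Hackenbush, the Nim-value of a simple path of length k is k.
Branch 1: length 9, Nim-value = 9
Branch 2: length 11, Nim-value = 11
Branch 3: length 6, Nim-value = 6
Branch 4: length 12, Nim-value = 12
Branch 5: length 12, Nim-value = 12
Total Nim-value = XOR of all branch values:
0 XOR 9 = 9
9 XOR 11 = 2
2 XOR 6 = 4
4 XOR 12 = 8
8 XOR 12 = 4
Nim-value of the tree = 4

4


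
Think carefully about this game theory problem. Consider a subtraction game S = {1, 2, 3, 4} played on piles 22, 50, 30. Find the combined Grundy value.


Subtraction set: {1, 2, 3, 4}
For this subtraction set, G(n) = n mod 5 (period = max + 1 = 5).
Pile 1 (size 22): G(22) = 22 mod 5 = 2
Pile 2 (size 50): G(50) = 50 mod 5 = 0
Pile 3 (size 30): G(30) = 30 mod 5 = 0
Total Grundy value = XOR of all: 2 XOR 0 XOR 0 = 2

2


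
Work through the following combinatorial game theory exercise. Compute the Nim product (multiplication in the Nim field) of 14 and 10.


Nim multiplication is bilinear over XOR: (u XOR v) * w = (u*w) XOR (v*w).
So we split each operand into its bit components and XOR the pairwise Nim products.
14 = 2 + 4 + 8 (as XOR of powers of 2).
10 = 2 + 8 (as XOR of powers of 2).
Using the standard Nim-product table on single bits:
  2*2 = 3,   2*4 = 8,   2*8 = 12,
  4*4 = 6,   4*8 = 11,  8*8 = 13,
and  1*x = x (identity), k*l = l*k (commutative).
Pairwise Nim products:
  2 * 2 = 3
  2 * 8 = 12
  4 * 2 = 8
  4 * 8 = 11
  8 * 2 = 12
  8 * 8 = 13
XOR them: 3 XOR 12 XOR 8 XOR 11 XOR 12 XOR 13 = 13.
Result: 14 * 10 = 13 (in Nim).

13


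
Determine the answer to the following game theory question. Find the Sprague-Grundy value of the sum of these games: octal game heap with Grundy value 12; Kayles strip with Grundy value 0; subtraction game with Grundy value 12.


By the Sprague-Grundy theorem, the Grundy value of a sum of games is the XOR of individual Grundy values.
octal game heap: Grundy value = 12. Running XOR: 0 XOR 12 = 12
Kayles strip: Grundy value = 0. Running XOR: 12 XOR 0 = 12
subtraction game: Grundy value = 12. Running XOR: 12 XOR 12 = 0
The combined Grundy value is 0.

0


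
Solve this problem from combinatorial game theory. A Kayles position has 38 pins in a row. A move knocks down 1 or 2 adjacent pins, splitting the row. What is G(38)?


Kayles: a move removes 1 or 2 adjacent pins from a contiguous row.
Removing pins from a row of k leaves two independent rows (a, b) with a + b = k - 1 (one pin) or a + b = k - 2 (two pins); an end removal gives a = 0.
By Sprague-Grundy, G(k) = mex{ G(a) XOR G(b) } over all these splits. G(0) = 0.
G(1): splits (0,0):0^0=0 -> mex({0}) = 1
G(2): splits (0,1):0^1=1 (0,0):0^0=0 -> mex({0, 1}) = 2
G(3): splits (0,2):0^2=2 (1,1):1^1=0 (0,1):0^1=1 -> mex({0, 1, 2}) = 3
G(4): splits (0,3):0^3=3 (1,2):1^2=3 (0,2):0^2=2 (1,1):1^1=0 -> mex({0, 2, 3}) = 1
G(5): splits (0,4):0^1=1 (1,3):1^3=2 (2,2):2^2=0 (0,3):0^3=3 (1,2):1^2=3 -> mex({0, 1, 2, 3}) = 4
G(6) = mex({0, 1, 2, 4}) = 3
G(7) = mex({0, 1, 3, 4, 5}) = 2
G(8) = mex({0, 2, 3, 5, 6}) = 1
G(9) = mex({0, 1, 2, 3, 6, 7}) = 4
G(10) = mex({0, 1, 3, 4, 5, 7}) = 2
G(11) = mex({0, 1, 2, 3, 4, 5}) = 6
G(12) = mex({0, 1, 2, 3, 5, 6, 7}) = 4
G(13) = mex({0, 2, 3, 4, 6, 7}) = 1
G(14) = mex({0, 1, 4, 5, 6, 7}) = 2
G(15) = mex({0, 1, 2, 3, 4, 5, 6}) = 7
G(16) = mex({0, 2, 3, 5, 6, 7}) = 1
G(17) = mex({0, 1, 2, 3, 5, 6, 7}) = 4
G(18) = mex({0, 1, 2, 4, 5, 6}) = 3
G(19) = mex({0, 1, 3, 4, 5, 7}) = 2
G(20) = mex({0, 2, 3, 4, 5, 6, 7}) = 1
G(21) = mex({0, 1, 2, 3, 5, 6, 7}) = 4
G(22) = mex({0, 1, 2, 3, 4, 5, 7}) = 6
G(23) = mex({0, 1, 2, 3, 4, 5, 6}) = 7
G(24) = mex({0, 1, 2, 3, 5, 6, 7}) = 4
G(25) = mex({0, 2, 3, 4, 6, 7}) = 1
G(26) = mex({0, 1, 3, 4, 5, 6, 7}) = 2
G(27) = mex({0, 1, 2, 3, 4, 5, 6, 7}) = 8
G(28) = mex({0, 1, 2, 3, 4, 6, 7, 8}) = 5
G(29) = mex({0, 1, 2, 3, 5, 6, 7, 8, 9}) = 4
G(30) = mex({0, 1, 2, 3, 4, 5, 6, 9, 10}) = 7
G(31) = mex({0, 1, 3, 4, 5, 7, 10, 11}) = 2
G(32) = mex({0, 2, 3, 4, 5, 6, 7, 9, 11}) = 1
G(33) = mex({0, 1, 2, 3, 4, 5, 6, 7, 9, 12}) = 8
G(34) = mex({0, 1, 2, 3, 4, 5, 7, 8, 11, 12}) = 6
G(35) = mex({0, 1, 2, 3, 4, 5, 6, 8, 9, 10, 11}) = 7
G(36) = mex({0, 1, 2, 3, 5, 6, 7, 9, 10}) = 4
G(37) = mex({0, 2, 3, 4, 6, 7, 9, 10, 11, 12}) = 1
G(38) = mex({0, 1, 3, 4, 5, 6, 7, 9, 10, 11, 12}) = 2
Therefore G(38) = 2.

2


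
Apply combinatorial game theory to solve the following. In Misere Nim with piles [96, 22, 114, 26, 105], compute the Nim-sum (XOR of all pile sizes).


We need the XOR (exclusive or) of all pile sizes.
After XOR-ing pile 1 (size 96): 0 XOR 96 = 96
After XOR-ing pile 2 (size 22): 96 XOR 22 = 118
After XOR-ing pile 3 (size 114): 118 XOR 114 = 4
After XOR-ing pile 4 (size 26): 4 XOR 26 = 30
After XOR-ing pile 5 (size 105): 30 XOR 105 = 119
The Nim-value of this position is 119.

119


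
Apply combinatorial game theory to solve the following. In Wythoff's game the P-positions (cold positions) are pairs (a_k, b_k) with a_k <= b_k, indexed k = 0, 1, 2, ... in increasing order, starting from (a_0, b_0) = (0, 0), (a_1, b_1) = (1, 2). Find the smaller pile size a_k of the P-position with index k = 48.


By Wythoff's theorem, a_k = floor(k * phi) and b_k = floor(k * phi^2) = a_k + k, where phi = (1 + sqrt(5))/2 is the golden ratio.
phi = (1 + sqrt(5))/2 = 1.618034
k = 48
k * phi = 48 * 1.618034 = 77.665631
a_48 = floor(k * phi) = 77

77


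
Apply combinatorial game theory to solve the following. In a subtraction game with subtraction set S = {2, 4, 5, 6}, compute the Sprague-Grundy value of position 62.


The subtraction set is S = {2, 4, 5, 6}.
G(k) = mex{ G(k - s) : s in S, s <= k }. We compute iteratively: G(0) = 0.
G(1) = mex({}) = 0
G(2) = mex({0}) = 1
G(3) = mex({0}) = 1
G(4) = mex({0, 1}) = 2
G(5) = mex({0, 1}) = 2
G(6) = mex({0, 1, 2}) = 3
G(7) = mex({0, 1, 2}) = 3
G(8) = mex({1, 2, 3}) = 0
G(9) = mex({1, 2, 3}) = 0
G(10) = mex({0, 2, 3}) = 1
G(11) = mex({0, 2, 3}) = 1
G(12) = mex({0, 1, 3}) = 2
G(13) = mex({0, 1, 3}) = 2
Observe that G(8)..G(13) = 0, 0, 1, 1, 2, 2 repeats G(0)..G(5) = 0, 0, 1, 1, 2, 2.
For k >= max(S) = 6, G(k) is determined by the previous 6 values G(k-6)..G(k-1); a window of 6 consecutive values has recurred shifted by 8, so by induction G(k + 8) = G(k) for all k >= 0: the sequence is periodic from the start with period 8.
One period: G(0..7) = 0, 0, 1, 1, 2, 2, 3, 3.
62 mod 8 = 6, so G(62) = G(6) = 3.

3


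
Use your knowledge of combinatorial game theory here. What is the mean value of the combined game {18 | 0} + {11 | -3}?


G1 = {18 | 0}, G2 = {11 | -3}
Each is a switch {a | b} with numbers a > b; its mean value is (a + b)/2, and mean value is additive over game sums: m(G1 + G2) = m(G1) + m(G2).
Mean of G1 = (18 + (0))/2 = 18/2 = 9
Mean of G2 = (11 + (-3))/2 = 8/2 = 4
Mean of G1 + G2 = 9 + 4 = 13

13


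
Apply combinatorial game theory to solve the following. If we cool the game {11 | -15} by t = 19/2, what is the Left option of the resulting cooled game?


Original game: {11 | -15} (a switch {a | b} with a > b).
Cooling by t (for t below the temperature (a - b)/2 = 13) taxes each move by t: {a | b} cooled by t is {a - t | b + t}.
Cooling amount: t = 19/2
Cooled Left option: 11 - 19/2 = 3/2
Cooled Right option: -15 + 19/2 = -11/2
Cooled game: {3/2 | -11/2}
Left option = 3/2

3/2


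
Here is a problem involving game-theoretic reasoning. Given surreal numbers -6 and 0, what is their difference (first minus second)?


x = -6, y = 0
x - y = -6 - 0 = -6

-6


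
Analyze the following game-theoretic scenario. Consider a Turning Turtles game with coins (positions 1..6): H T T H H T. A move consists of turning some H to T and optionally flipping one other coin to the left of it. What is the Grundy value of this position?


Coins: H T T H H T
Key fact: a single head at position k behaves exactly like a Nim heap of size k (turning it to T and optionally flipping a coin at j < k corresponds to moving the heap from k to j, or to 0), and heads combine as a disjunctive sum (two heads at the same place would cancel, matching j XOR j = 0). So the Nim-value is the XOR of the 1-indexed positions of the heads.
Face-up positions (1-indexed): [1, 4, 5]
XOR 0 with 1: 0 XOR 1 = 1
XOR 1 with 4: 1 XOR 4 = 5
XOR 5 with 5: 5 XOR 5 = 0
Nim-value = 0

0


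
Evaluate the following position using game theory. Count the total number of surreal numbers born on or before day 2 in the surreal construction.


Day 0: {|} = 0 is born. Count = 1.
Day n: the number of surreal numbers born by day n is 2^(n+1) - 1.
By day 0: 2^1 - 1 = 1
By day 1: 2^2 - 1 = 3
By day 2: 2^3 - 1 = 7
By day 2: 7 surreal numbers.

7


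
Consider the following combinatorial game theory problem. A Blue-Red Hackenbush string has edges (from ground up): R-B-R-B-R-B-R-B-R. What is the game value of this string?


Edges (from ground): R-B-R-B-R-B-R-B-R
By Berlekamp's sign-expansion rule, a Blue-Red Hackenbush stalk has the value of the surreal number whose sign sequence is the edge sequence with B -> + and R -> -.
Sign sequence: -+-+-+-+-
Trace the sign expansion in the surreal number tree, starting from 0:
Edge 1: R (sign -) -> bounds (-inf, 0), value = -1
Edge 2: B (sign +) -> bounds (-1, 0), value = -1/2
Edge 3: R (sign -) -> bounds (-1, -1/2), value = -3/4
Edge 4: B (sign +) -> bounds (-3/4, -1/2), value = -5/8
Edge 5: R (sign -) -> bounds (-3/4, -5/8), value = -11/16
Edge 6: B (sign +) -> bounds (-11/16, -5/8), value = -21/32
Edge 7: R (sign -) -> bounds (-11/16, -21/32), value = -43/64
Edge 8: B (sign +) -> bounds (-43/64, -21/32), value = -85/128
Edge 9: R (sign -) -> bounds (-43/64, -85/128), value = -171/256
Game value = -171/256

-171/256


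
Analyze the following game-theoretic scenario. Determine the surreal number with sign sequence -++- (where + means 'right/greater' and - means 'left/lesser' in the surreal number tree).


Sign expansion: -++-
Rule: track bounds (lo, hi), initially (-inf, +inf). On '+', the current value becomes lo and we move to the simplest number in (value, hi): value + 1 if hi = +inf, otherwise the midpoint (value + hi)/2. On '-', the current value becomes hi and we move to value - 1 if lo = -inf, otherwise the midpoint (lo + value)/2.
Start at 0.
Step 1: sign = -, move left. Bounds: (-inf, 0). Value = -1
Step 2: sign = +, move right. Bounds: (-1, 0). Value = -1/2
Step 3: sign = +, move right. Bounds: (-1/2, 0). Value = -1/4
Step 4: sign = -, move left. Bounds: (-1/2, -1/4). Value = -3/8
The surreal number with sign expansion -++- is -3/8.

-3/8


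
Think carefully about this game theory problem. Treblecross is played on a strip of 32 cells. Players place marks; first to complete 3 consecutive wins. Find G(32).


Treblecross: place X on empty cells; 3-in-a-row wins.
Playing within two cells of an existing X lets the opponent win at once, so sensible play treats the cells i-2..i+2 around each X as dead. The player left with no safe cell loses, so this is a normal-play take-away game on strips of safe cells.
Placing X at cell i (0-indexed) of a strip of k safe cells leaves independent strips of sizes max(0, i-2) and max(0, k-i-3). Hence G(k) = mex{ G(max(0,i-2)) XOR G(max(0,k-i-3)) : 0 <= i < k }, with G(0) = 0.
G(1): splits (0,0):0^0=0 -> mex({0}) = 1
G(2): splits (0,0):0^0=0 -> mex({0}) = 1
G(3): splits (0,0):0^0=0 -> mex({0}) = 1
G(4): splits (0,1):0^1=1 (0,0):0^0=0 -> mex({0, 1}) = 2
G(5): splits (0,2):0^1=1 (0,1):0^1=1 (0,0):0^0=0 -> mex({0, 1}) = 2
G(6) = mex({1}) = 0
G(7) = mex({0, 1, 2}) = 3
G(8) = mex({0, 1, 2}) = 3
G(9) = mex({0, 2}) = 1
G(10) = mex({0, 2, 3}) = 1
G(11) = mex({0, 3}) = 1
G(12) = mex({1, 3}) = 0
G(13) = mex({0, 1, 2, 3}) = 4
G(14) = mex({0, 1, 2}) = 3
G(15) = mex({0, 1, 2}) = 3
G(16) = mex({0, 1, 2, 4}) = 3
G(17) = mex({0, 1, 3, 4}) = 2
G(18) = mex({0, 1, 3, 4}) = 2
G(19) = mex({0, 1, 3, 5}) = 2
G(20) = mex({0, 1, 2, 3, 5}) = 4
G(21) = mex({0, 1, 2, 3, 5}) = 4
G(22) = mex({1, 2, 6}) = 0
G(23) = mex({0, 1, 2, 3, 4, 6}) = 5
G(24) = mex({0, 1, 2, 3, 4}) = 5
G(25) = mex({0, 1, 3, 4, 7}) = 2
G(26) = mex({0, 1, 3, 4, 5, 7}) = 2
G(27) = mex({0, 1, 3, 5}) = 2
G(28) = mex({0, 1, 2, 5}) = 3
G(29) = mex({0, 1, 2, 4, 5, 6}) = 3
G(30) = mex({1, 2, 4, 6}) = 0
G(31) = mex({0, 1, 2, 3, 4, 6}) = 5
G(32) = mex({1, 2, 3, 4, 7}) = 0
Therefore G(32) = 0.

0


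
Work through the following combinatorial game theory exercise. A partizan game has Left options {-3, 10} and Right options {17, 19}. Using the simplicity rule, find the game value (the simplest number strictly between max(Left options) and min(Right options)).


Left options: {-3, 10}, max = 10
Right options: {17, 19}, min = 17
All options are numbers and max(Left) < min(Right), so by the simplicity theorem the value is the simplest (earliest-born) number strictly between 10 and 17.
Integers 11 through 16 all lie strictly between 10 and 17.
Among integers, the simplest (lowest birthday = smallest |n|; 0 is born on day 0, +-n on day n) is 11.
No non-integer in the interval can be simpler: if x is a non-integer in the interval, then floor(x) or ceil(x) also lies in the interval (the interval contains an integer), and both are proper prefixes of x's sign expansion, i.e. born earlier. So the game value is 11.
Game value = 11

11


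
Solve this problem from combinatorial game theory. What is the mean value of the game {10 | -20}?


Game = {10 | -20}, a switch {a | b} with numbers a > b.
Its thermograph has left wall a - t and right wall b + t, which meet at t = (a - b)/2, where both equal (a + b)/2. So the mast (mean value) is at (a + b)/2.
Mean = (10 + (-20))/2 = -10/2 = -5

-5


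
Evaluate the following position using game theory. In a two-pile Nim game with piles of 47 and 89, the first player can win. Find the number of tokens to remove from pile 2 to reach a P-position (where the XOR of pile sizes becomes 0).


Piles: 47 and 89
Current XOR: 47 XOR 89 = 118 (non-zero, so this is an N-position).
To make the XOR zero, we need to find a move that balances the piles.
For pile 2 (size 89): target = 89 XOR 118 = 47
We reduce pile 2 from 89 to 47.
Tokens removed: 89 - 47 = 42
Verification: 47 XOR 47 = 0

42


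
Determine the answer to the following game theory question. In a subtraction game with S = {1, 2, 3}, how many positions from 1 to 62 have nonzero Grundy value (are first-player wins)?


Subtraction set S = {1, 2, 3}, so G(n) = n mod 4.
G(n) = 0 when n is a multiple of 4.
Multiples of 4 in [1, 62]: 15
N-positions (nonzero Grundy) = 62 - 15 = 47

47


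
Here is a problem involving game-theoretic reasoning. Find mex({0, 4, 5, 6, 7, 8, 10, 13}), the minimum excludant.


Set = {0, 4, 5, 6, 7, 8, 10, 13}
0 is in the set.
1 is NOT in the set. This is the mex.
mex = 1

1


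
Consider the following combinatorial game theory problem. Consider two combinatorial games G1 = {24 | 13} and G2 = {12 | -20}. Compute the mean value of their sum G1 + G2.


G1 = {24 | 13}, G2 = {12 | -20}
Each is a switch {a | b} with numbers a > b; its mean value is (a + b)/2, and mean value is additive over game sums: m(G1 + G2) = m(G1) + m(G2).
Mean of G1 = (24 + (13))/2 = 37/2 = 37/2
Mean of G2 = (12 + (-20))/2 = -8/2 = -4
Mean of G1 + G2 = 37/2 + -4 = 29/2

29/2


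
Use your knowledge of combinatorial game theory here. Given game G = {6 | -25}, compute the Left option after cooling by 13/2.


Original game: {6 | -25} (a switch {a | b} with a > b).
Cooling by t (for t below the temperature (a - b)/2 = 31/2) taxes each move by t: {a | b} cooled by t is {a - t | b + t}.
Cooling amount: t = 13/2
Cooled Left option: 6 - 13/2 = -1/2
Cooled Right option: -25 + 13/2 = -37/2
Cooled game: {-1/2 | -37/2}
Left option = -1/2

-1/2


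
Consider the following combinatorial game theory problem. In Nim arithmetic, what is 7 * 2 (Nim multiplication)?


Nim multiplication is bilinear over XOR: (u XOR v) * w = (u*w) XOR (v*w).
So we split each operand into its bit components and XOR the pairwise Nim products.
7 = 1 + 2 + 4 (as XOR of powers of 2).
2 = 2 (as XOR of powers of 2).
Using the standard Nim-product table on single bits:
  2*2 = 3,   2*4 = 8,   2*8 = 12,
  4*4 = 6,   4*8 = 11,  8*8 = 13,
and  1*x = x (identity), k*l = l*k (commutative).
Pairwise Nim products:
  1 * 2 = 2
  2 * 2 = 3
  4 * 2 = 8
XOR them: 2 XOR 3 XOR 8 = 9.
Result: 7 * 2 = 9 (in Nim).

9
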